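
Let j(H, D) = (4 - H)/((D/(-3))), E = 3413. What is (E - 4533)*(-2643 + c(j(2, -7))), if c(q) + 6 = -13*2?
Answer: 2996000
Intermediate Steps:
j(H, D) = -3*(4 - H)/D (j(H, D) = (4 - H)/((D*(-1/3))) = (4 - H)/((-D/3)) = (4 - H)*(-3/D) = -3*(4 - H)/D)
c(q) = -32 (c(q) = -6 - 13*2 = -6 - 1*26 = -6 - 26 = -32)
(E - 4533)*(-2643 + c(j(2, -7))) = (3413 - 4533)*(-2643 - 32) = -1120*(-2675) = 2996000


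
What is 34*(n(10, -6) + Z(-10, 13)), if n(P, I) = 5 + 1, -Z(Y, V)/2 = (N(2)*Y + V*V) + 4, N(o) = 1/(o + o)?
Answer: -11390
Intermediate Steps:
N(o) = 1/(2*o)
Z(Y, V) = -8 - 2*V² - Y/2 (Z(Y, V) = -2*((((½)/2)*Y + V*V) + 4) = -2*((((½)*(½))*Y + V²) + 4) = -2*((Y/4 + V²) + 4) = -2*((V² + Y/4) + 4) = -2*(4 + V² + Y/4) = -8 - 2*V² - Y/2)
n(P, I) = 6
34*(n(10, -6) + Z(-10, 13)) = 34*(6 + (-8 - 2*13² - ½*(-10))) = 34*(6 + (-8 - 2*169 + 5)) = 34*(6 + (-8 - 338 + 5)) = 34*(6 - 341) = 34*(-335) = -11390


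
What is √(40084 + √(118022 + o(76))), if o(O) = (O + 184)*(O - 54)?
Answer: √(40084 + √123742) ≈ 201.09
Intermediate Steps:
o(O) = (-54 + O)*(184 + O) (o(O) = (184 + O)*(-54 + O) = (-54 + O)*(184 + O))
√(40084 + √(118022 + o(76))) = √(40084 + √(118022 + (-9936 + 76² + 130*76))) = √(40084 + √(118022 + (-9936 + 5776 + 9880))) = √(40084 + √(118022 + 5720)) = √(40084 + √123742)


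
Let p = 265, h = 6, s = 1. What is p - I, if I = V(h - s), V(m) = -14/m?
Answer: 1339/5 ≈ 267.80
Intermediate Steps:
I = -14/5 (I = -14/(6 - 1*1) = -14/(6 - 1) = -14/5 ≈ -2.8000)
p - I = 265 - 1*(-14/5) = 265 + 14/5 = 1339/5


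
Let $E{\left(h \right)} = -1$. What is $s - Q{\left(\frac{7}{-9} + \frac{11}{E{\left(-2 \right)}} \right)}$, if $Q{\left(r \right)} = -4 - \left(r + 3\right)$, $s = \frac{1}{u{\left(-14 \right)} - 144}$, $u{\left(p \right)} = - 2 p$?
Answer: $- \frac{4997}{1044} \approx -4.7864$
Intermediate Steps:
$s = - \frac{1}{116}$ ($s = \frac{1}{\left(-2\right) \left(-14\right) - 144} = \frac{1}{28 - 144} = \frac{1}{-116} = - \frac{1}{116} \approx -0.0086207$)
$Q{\left(r \right)} = -7 - r$ ($Q{\left(r \right)} = -4 - \left(3 + r\right) = -7 - r$)
$s - Q{\left(\frac{7}{-9} + \frac{11}{E{\left(-2 \right)}} \right)} = - \frac{1}{116} - \left(-7 - \left(\frac{7}{-9} + \frac{11}{-1}\right)\right) = - \frac{1}{116} - \left(-7 - \left(7 \left(- \frac{1}{9}\right) + 11 \left(-1\right)\right)\right) = - \frac{1}{116} - \left(-7 - \left(- \frac{7}{9} - 11\right)\right) = - \frac{1}{116} - \left(-7 - - \frac{106}{9}\right) = - \frac{1}{116} - \left(-7 + \frac{106}{9}\right) = - \frac{1}{116} - \frac{43}{9} = - \frac{4997}{1044}$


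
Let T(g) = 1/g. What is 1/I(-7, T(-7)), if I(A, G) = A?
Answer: -⅐ ≈ -0.14286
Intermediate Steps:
1/I(-7, T(-7)) = 1/(-7) = -⅐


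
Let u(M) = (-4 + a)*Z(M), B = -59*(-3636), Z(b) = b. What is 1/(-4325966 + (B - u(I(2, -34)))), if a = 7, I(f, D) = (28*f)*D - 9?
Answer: -1/4105703 ≈ -2.4356e-7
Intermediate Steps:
I(f, D) = -9 + 28*D*f (I(f, D) = 28*D*f - 9 = -9 + 28*D*f)
B = 214524
u(M) = 3*M (u(M) = (-4 + 7)*M = 3*M)
1/(-4325966 + (B - u(I(2, -34)))) = 1/(-4325966 + (214524 - 3*(-9 + 28*(-34)*2))) = 1/(-4325966 + (214524 - 3*(-9 - 1904))) = 1/(-4325966 + (214524 - 3*(-1913))) = 1/(-4325966 + (214524 - 1*(-5739))) = 1/(-4325966 + (214524 + 5739)) = 1/(-4325966 + 220263) = 1/(-4105703) = -1/4105703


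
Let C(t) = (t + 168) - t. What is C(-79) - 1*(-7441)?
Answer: 7609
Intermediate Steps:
C(t) = 168 (C(t) = (168 + t) - t = 168)
C(-79) - 1*(-7441) = 168 - 1*(-7441) = 168 + 7441 = 7609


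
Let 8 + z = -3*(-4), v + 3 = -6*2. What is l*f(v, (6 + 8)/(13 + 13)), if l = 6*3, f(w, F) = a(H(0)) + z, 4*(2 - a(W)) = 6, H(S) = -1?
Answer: 81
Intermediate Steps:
v = -15 (v = -3 - 6*2 = -3 - 12 = -15)
a(W) = ½ (a(W) = 2 - ¼*6 = 2 - 3/2 = ½)
z = 4 (z = -8 - 3*(-4) = -8 + 12 = 4)
f(w, F) = 9/2 (f(w, F) = ½ + 4 = 9/2)
l = 18
l*f(v, (6 + 8)/(13 + 13)) = 18*(9/2) = 81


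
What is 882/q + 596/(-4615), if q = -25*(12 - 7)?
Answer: -828986/115375 ≈ -7.1851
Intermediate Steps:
q = -125 (q = -25*5 = -125)
882/q + 596/(-4615) = 882/(-125) + 596/(-4615) = 882*(-1/125) + 596*(-1/4615) = -882/125 - 596/4615 = -828986/115375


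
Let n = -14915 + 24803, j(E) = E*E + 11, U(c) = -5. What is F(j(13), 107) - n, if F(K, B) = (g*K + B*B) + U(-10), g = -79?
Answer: -12664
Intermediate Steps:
j(E) = 11 + E**2 (j(E) = E**2 + 11 = 11 + E**2)
n = 9888
F(K, B) = -5 + B**2 - 79*K (F(K, B) = (-79*K + B*B) - 5 = (-79*K + B**2) - 5 = (B**2 - 79*K) - 5 = -5 + B**2 - 79*K)
F(j(13), 107) - n = (-5 + 107**2 - 79*(11 + 13**2)) - 1*9888 = (-5 + 11449 - 79*(11 + 169)) - 9888 = (-5 + 11449 - 79*180) - 9888 = (-5 + 11449 - 14220) - 9888 = -2776 - 9888 = -12664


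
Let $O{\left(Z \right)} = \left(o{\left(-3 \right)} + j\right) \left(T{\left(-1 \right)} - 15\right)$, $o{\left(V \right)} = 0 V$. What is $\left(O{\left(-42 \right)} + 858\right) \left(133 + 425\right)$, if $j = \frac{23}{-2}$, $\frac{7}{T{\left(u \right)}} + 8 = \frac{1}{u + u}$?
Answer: $\frac{9865161}{17} \approx 5.803 \cdot 10^{5}$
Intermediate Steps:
$T{\left(u \right)} = \frac{7}{-8 + \frac{1}{2 u}}$ ($T{\left(u \right)} = \frac{7}{-8 + \frac{1}{u + u}} = \frac{7}{-8 + \frac{1}{2 u}}$)
$j = - \frac{23}{2}$ ($j = 23 \left(- \frac{1}{2}\right) = - \frac{23}{2} \approx -11.5$)
$o{\left(V \right)} = 0$
$O{\left(Z \right)} = \frac{6187}{34}$ ($O{\left(Z \right)} = \left(0 - \frac{23}{2}\right) \left(\left(-14\right) \left(-1\right) \frac{1}{-1 + 16 \left(-1\right)} - 15\right) = - \frac{23 \left(\left(-14\right) \left(-1\right) \frac{1}{-1 - 16} - 15\right)}{2} = - \frac{23 \left(\left(-14\right) \left(-1\right) \frac{1}{-17} - 15\right)}{2} = - \frac{23 \left(\left(-14\right) \left(-1\right) \left(- \frac{1}{17}\right) - 15\right)}{2} = - \frac{23 \left(- \frac{14}{17} - 15\right)}{2} = \left(- \frac{23}{2}\right) \left(- \frac{269}{17}\right) = \frac{6187}{34}$)
$\left(O{\left(-42 \right)} + 858\right) \left(133 + 425\right) = \left(\frac{6187}{34} + 858\right) \left(133 + 425\right) = \frac{35359}{34} \cdot 558 = \frac{9865161}{17}$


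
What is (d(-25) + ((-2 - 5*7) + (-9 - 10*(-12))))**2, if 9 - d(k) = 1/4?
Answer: 109561/16 ≈ 6847.6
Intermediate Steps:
d(k) = 35/4 (d(k) = 9 - 1/4 = 35/4)
(d(-25) + ((-2 - 5*7) + (-9 - 10*(-12))))**2 = (35/4 + ((-2 - 5*7) + (-9 - 10*(-12))))**2 = (35/4 + ((-2 - 35) + (-9 + 120)))**2 = (35/4 + (-37 + 111))**2 = (35/4 + 74)**2 = (331/4)**2 = 109561/16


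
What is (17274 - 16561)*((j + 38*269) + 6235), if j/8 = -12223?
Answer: -57986151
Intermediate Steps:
j = -97784 (j = 8*(-12223) = -97784)
(17274 - 16561)*((j + 38*269) + 6235) = (17274 - 16561)*((-97784 + 38*269) + 6235) = 713*((-97784 + 10222) + 6235) = 713*(-87562 + 6235) = 713*(-81327) = -57986151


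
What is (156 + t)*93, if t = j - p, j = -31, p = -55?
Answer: 16740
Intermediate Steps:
t = 24 (t = -31 - 1*(-55) = -31 + 55 = 24)
(156 + t)*93 = (156 + 24)*93 = 180*93 = 16740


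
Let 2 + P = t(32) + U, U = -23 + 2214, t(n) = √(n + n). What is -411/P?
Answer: -411/2197 ≈ -0.18707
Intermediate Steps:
t(n) = √2*√n (t(n) = √(2*n) = √2*√n)
U = 2191
P = 2197 (P = -2 + (√2*√32 + 2191) = -2 + (√2*(4*√2) + 2191) = -2 + (8 + 2191) = -2 + 2199 = 2197)
-411/P = -411/2197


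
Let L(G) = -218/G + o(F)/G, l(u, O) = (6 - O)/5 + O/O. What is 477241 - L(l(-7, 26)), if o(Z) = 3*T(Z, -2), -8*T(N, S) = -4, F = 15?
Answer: 2863013/6 ≈ 4.7717e+5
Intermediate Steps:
T(N, S) = ½ (T(N, S) = -⅛*(-4) = ½)
l(u, O) = 11/5 - O/5 (l(u, O) = (6 - O)*(⅕) + 1 = (6/5 - O/5) + 1 = 11/5 - O/5)
o(Z) = 3/2 (o(Z) = 3*(½) = 3/2)
L(G) = -433/(2*G) (L(G) = -218/G + 3/(2*G) = -433/(2*G))
477241 - L(l(-7, 26)) = 477241 - (-433)/(2*(11/5 - ⅕*26)) = 477241 - (-433)/(2*(11/5 - 26/5)) = 477241 - (-433)/(2*(-3)) = 477241 - (-433)*(-1)/(2*3) = 477241 - 1*433/6 = 477241 - 433/6 = 2863013/6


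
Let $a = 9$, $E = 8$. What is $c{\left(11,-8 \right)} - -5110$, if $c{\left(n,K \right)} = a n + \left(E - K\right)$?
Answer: $5225$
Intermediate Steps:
$c{\left(n,K \right)} = 8 - K + 9 n$ ($c{\left(n,K \right)} = 9 n - \left(-8 + K\right) = 8 - K + 9 n$)
$c{\left(11,-8 \right)} - -5110 = \left(8 - -8 + 9 \cdot 11\right) - -5110 = \left(8 + 8 + 99\right) + 5110 = 115 + 5110 = 5225$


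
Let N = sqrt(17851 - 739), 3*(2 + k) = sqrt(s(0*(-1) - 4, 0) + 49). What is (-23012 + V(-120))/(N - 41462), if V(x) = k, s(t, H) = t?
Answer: 238551617/429770083 - 20731*sqrt(5)/859540166 - sqrt(21390)/859540166 + 11507*sqrt(4278)/429770083 ≈ 0.55677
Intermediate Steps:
k = -2 + sqrt(5) (k = -2 + sqrt((0*(-1) - 4) + 49)/3 = -2 + sqrt((0 - 4) + 49)/3 = -2 + sqrt(-4 + 49)/3 = -2 + sqrt(45)/3 = -2 + (3*sqrt(5))/3 = -2 + sqrt(5) ≈ 0.23607)
V(x) = -2 + sqrt(5)
N = 2*sqrt(4278) (N = sqrt(17112) = 2*sqrt(4278) ≈ 130.81)
(-23012 + V(-120))/(N - 41462) = (-23012 + (-2 + sqrt(5)))/(2*sqrt(4278) - 41462) = (-23014 + sqrt(5))/(-41462 + 2*sqrt(4278))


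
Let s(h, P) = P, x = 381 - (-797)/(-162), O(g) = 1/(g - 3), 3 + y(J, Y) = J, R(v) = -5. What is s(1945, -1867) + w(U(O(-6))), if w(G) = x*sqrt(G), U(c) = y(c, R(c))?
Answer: -1867 + 60925*I*sqrt(7)/243 ≈ -1867.0 + 663.34*I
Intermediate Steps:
y(J, Y) = -3 + J
O(g) = 1/(-3 + g)
U(c) = -3 + c
x = 60925/162 (x = 381 - (-797)*(-1)/162 = 381 - 1*797/162 = 381 - 797/162 = 60925/162 ≈ 376.08)
w(G) = 60925*sqrt(G)/162
s(1945, -1867) + w(U(O(-6))) = -1867 + 60925*sqrt(-3 + 1/(-3 - 6))/162 = -1867 + 60925*sqrt(-3 + 1/(-9))/162 = -1867 + 60925*sqrt(-3 - 1/9)/162 = -1867 + 60925*sqrt(-28/9)/162 = -1867 + 60925*(2*I*sqrt(7)/3)/162 = -1867 + 60925*I*sqrt(7)/243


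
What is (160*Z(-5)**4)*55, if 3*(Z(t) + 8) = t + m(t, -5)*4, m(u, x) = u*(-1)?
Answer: 712800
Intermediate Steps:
m(u, x) = -u
Z(t) = -8 - t (Z(t) = -8 + (t - t*4)/3 = -8 + (t - 4*t)/3 = -8 + (-3*t)/3 = -8 - t)
(160*Z(-5)**4)*55 = (160*(-8 - 1*(-5))**4)*55 = (160*(-8 + 5)**4)*55 = (160*(-3)**4)*55 = (160*81)*55 = 12960*55 = 712800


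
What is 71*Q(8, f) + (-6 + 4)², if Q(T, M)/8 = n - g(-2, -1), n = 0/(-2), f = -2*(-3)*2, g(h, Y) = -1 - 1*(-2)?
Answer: -564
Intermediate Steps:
g(h, Y) = 1 (g(h, Y) = -1 + 2 = 1)
f = 12 (f = 6*2 = 12)
n = 0 (n = 0*(-½) = 0)
Q(T, M) = -8 (Q(T, M) = 8*(0 - 1*1) = 8*(0 - 1) = 8*(-1) = -8)
71*Q(8, f) + (-6 + 4)² = 71*(-8) + (-6 + 4)² = -568 + (-2)² = -568 + 4 = -564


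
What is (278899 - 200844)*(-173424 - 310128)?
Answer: -37743651360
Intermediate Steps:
(278899 - 200844)*(-173424 - 310128) = 78055*(-483552) = -37743651360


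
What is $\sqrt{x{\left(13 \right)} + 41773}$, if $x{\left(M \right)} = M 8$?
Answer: $9 \sqrt{517} \approx 204.64$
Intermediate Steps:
$x{\left(M \right)} = 8 M$
$\sqrt{x{\left(13 \right)} + 41773} = \sqrt{8 \cdot 13 + 41773} = \sqrt{104 + 41773} = \sqrt{41877} = 9 \sqrt{517}$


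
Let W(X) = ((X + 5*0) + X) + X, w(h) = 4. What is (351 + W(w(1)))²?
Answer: 131769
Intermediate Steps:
W(X) = 3*X (W(X) = ((X + 0) + X) + X = (X + X) + X = 2*X + X = 3*X)
(351 + W(w(1)))² = (351 + 3*4)² = (351 + 12)² = 363² = 131769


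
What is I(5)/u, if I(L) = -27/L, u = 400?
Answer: -27/2000 ≈ -0.013500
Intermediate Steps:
I(5)/u = -27/5/400 = -27*⅕*(1/400) = -27/5*1/400 = -27/2000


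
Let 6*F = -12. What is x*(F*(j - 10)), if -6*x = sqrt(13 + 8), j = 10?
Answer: 0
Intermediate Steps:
x = -sqrt(21)/6 (x = -sqrt(13 + 8)/6 = -sqrt(21)/6 ≈ -0.76376)
F = -2 (F = (1/6)*(-12) = -2)
x*(F*(j - 10)) = (-sqrt(21)/6)*(-2*(10 - 10)) = (-sqrt(21)/6)*(-2*0) = -sqrt(21)/6*0 = 0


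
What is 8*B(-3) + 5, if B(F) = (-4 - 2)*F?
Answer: 149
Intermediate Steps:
B(F) = -6*F
8*B(-3) + 5 = 8*(-6*(-3)) + 5 = 8*18 + 5 = 144 + 5 = 149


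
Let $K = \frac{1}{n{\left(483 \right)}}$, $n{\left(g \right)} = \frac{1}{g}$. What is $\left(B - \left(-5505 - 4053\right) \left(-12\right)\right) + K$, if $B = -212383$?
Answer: $-326596$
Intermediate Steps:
$K = 483$ ($K = \frac{1}{\frac{1}{483}} = 483$)
$\left(B - \left(-5505 - 4053\right) \left(-12\right)\right) + K = \left(-212383 - \left(-5505 - 4053\right) \left(-12\right)\right) + 483 = \left(-212383 - \left(-9558\right) \left(-12\right)\right) + 483 = \left(-212383 - 114696\right) + 483 = -327079 + 483 = -326596$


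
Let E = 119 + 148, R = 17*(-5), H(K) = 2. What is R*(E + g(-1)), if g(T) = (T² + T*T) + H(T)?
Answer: -23035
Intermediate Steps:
R = -85
E = 267
g(T) = 2 + 2*T² (g(T) = (T² + T*T) + 2 = (T² + T²) + 2 = 2*T² + 2 = 2 + 2*T²)
R*(E + g(-1)) = -85*(267 + (2 + 2*(-1)²)) = -85*(267 + (2 + 2*1)) = -85*(267 + (2 + 2)) = -85*(267 + 4) = -85*271 = -23035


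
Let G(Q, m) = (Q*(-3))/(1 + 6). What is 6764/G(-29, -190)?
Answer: 47348/87 ≈ 544.23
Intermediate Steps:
G(Q, m) = -3*Q/7
6764/G(-29, -190) = 6764/((-3/7*(-29))) = 6764/(87/7) = 6764*(7/87) = 47348/87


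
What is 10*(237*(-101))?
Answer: -239370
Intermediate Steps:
10*(237*(-101)) = 10*(-23937) = -239370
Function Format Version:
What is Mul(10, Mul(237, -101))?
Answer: -239370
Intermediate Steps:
Mul(10, Mul(237, -101)) = Mul(10, -23937) = -239370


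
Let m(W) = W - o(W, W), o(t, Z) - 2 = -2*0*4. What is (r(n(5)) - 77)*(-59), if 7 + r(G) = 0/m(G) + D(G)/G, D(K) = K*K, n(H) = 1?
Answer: 4897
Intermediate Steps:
o(t, Z) = 2 (o(t, Z) = 2 - 2*0*4 = 2 + 0*4 = 2 + 0 = 2)
D(K) = K²
m(W) = -2 + W (m(W) = W - 1*2 = W - 2 = -2 + W)
r(G) = -7 + G (r(G) = -7 + (0/(-2 + G) + G²/G) = -7 + (0 + G) = -7 + G)
(r(n(5)) - 77)*(-59) = ((-7 + 1) - 77)*(-59) = (-6 - 77)*(-59) = -83*(-59) = 4897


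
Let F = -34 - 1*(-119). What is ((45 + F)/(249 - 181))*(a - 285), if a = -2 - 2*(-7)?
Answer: -17745/34 ≈ -521.91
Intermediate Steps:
F = 85 (F = -34 + 119 = 85)
a = 12 (a = -2 + 14 = 12)
((45 + F)/(249 - 181))*(a - 285) = ((45 + 85)/(249 - 181))*(12 - 285) = (130/68)*(-273) = (130*(1/68))*(-273) = (65/34)*(-273) = -17745/34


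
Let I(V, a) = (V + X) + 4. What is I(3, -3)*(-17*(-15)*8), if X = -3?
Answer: 8160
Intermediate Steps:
I(V, a) = 1 + V (I(V, a) = (V - 3) + 4 = (-3 + V) + 4 = 1 + V)
I(3, -3)*(-17*(-15)*8) = (1 + 3)*(-17*(-15)*8) = 4*(255*8) = 4*2040 = 8160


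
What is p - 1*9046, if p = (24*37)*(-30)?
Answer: -35686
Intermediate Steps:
p = -26640 (p = 888*(-30) = -26640)
p - 1*9046 = -26640 - 1*9046 = -26640 - 9046 = -35686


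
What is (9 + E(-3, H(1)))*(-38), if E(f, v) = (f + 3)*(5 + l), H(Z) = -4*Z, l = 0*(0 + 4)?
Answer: -342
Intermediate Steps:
l = 0 (l = 0*4 = 0)
E(f, v) = 15 + 5*f (E(f, v) = (f + 3)*(5 + 0) = (3 + f)*5 = 15 + 5*f)
(9 + E(-3, H(1)))*(-38) = (9 + (15 + 5*(-3)))*(-38) = (9 + (15 - 15))*(-38) = (9 + 0)*(-38) = 9*(-38) = -342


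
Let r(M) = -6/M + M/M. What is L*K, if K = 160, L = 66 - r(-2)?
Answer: 9920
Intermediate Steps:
r(M) = 1 - 6/M (r(M) = -6/M + 1 = 1 - 6/M)
L = 62 (L = 66 - (-6 - 2)/(-2) = 66 - (-1)*(-8)/2 = 66 - 1*4 = 66 - 4 = 62)
L*K = 62*160 = 9920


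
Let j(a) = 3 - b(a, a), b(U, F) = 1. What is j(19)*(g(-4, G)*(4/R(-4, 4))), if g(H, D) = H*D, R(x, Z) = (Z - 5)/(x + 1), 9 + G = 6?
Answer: 288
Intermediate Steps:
G = -3 (G = -9 + 6 = -3)
R(x, Z) = (-5 + Z)/(1 + x)
j(a) = 2 (j(a) = 3 - 1*1 = 3 - 1 = 2)
g(H, D) = D*H
j(19)*(g(-4, G)*(4/R(-4, 4))) = 2*((-3*(-4))*(4/(((-5 + 4)/(1 - 4))))) = 2*(12*(4/((-1/(-3))))) = 2*(12*(4/((-⅓*(-1))))) = 2*(12*(4/(⅓))) = 2*(12*(4*3)) = 2*(12*12) = 2*144 = 288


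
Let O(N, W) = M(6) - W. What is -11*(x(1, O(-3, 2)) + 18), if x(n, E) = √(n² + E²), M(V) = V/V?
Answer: -198 - 11*√2 ≈ -213.56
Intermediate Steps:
M(V) = 1
O(N, W) = 1 - W
x(n, E) = √(E² + n²)
-11*(x(1, O(-3, 2)) + 18) = -11*(√((1 - 1*2)² + 1²) + 18) = -11*(√((1 - 2)² + 1) + 18) = -11*(√((-1)² + 1) + 18) = -11*(√(1 + 1) + 18) = -11*(√2 + 18) = -11*(18 + √2) = -198 - 11*√2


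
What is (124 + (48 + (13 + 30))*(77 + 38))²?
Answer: 112126921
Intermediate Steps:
(124 + (48 + (13 + 30))*(77 + 38))² = (124 + (48 + 43)*115)² = (124 + 91*115)² = (124 + 10465)² = 10589² = 112126921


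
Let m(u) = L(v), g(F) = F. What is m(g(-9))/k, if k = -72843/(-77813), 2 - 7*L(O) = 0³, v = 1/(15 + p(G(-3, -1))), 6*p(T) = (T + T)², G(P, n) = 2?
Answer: 155626/509901 ≈ 0.30521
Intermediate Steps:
p(T) = 2*T²/3 (p(T) = (T + T)²/6 = (2*T)²/6 = (4*T²)/6 = 2*T²/3)
v = 3/53 (v = 1/(15 + (⅔)*2²) = 1/(15 + (⅔)*4) = 1/(15 + 8/3) = 1/(53/3) = 3/53 ≈ 0.056604)
L(O) = 2/7 (L(O) = 2/7 - ⅐*0³ = 2/7 - ⅐*0 = 2/7 + 0 = 2/7)
m(u) = 2/7
k = 72843/77813 (k = -72843*(-1/77813) = 72843/77813 ≈ 0.93613)
m(g(-9))/k = 2/(7*(72843/77813)) = (2/7)*(77813/72843) = 155626/509901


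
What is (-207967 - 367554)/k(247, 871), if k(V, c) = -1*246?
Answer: 575521/246 ≈ 2339.5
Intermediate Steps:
k(V, c) = -246
(-207967 - 367554)/k(247, 871) = (-207967 - 367554)/(-246) = -575521*(-1/246) = 575521/246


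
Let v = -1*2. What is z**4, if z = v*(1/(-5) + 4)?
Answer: 2085136/625 ≈ 3336.2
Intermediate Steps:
v = -2
z = -38/5 (z = -2*(1/(-5) + 4) = -2*(1*(-1/5) + 4) = -2*(-1/5 + 4) = -2*19/5 = -38/5 ≈ -7.6000)
z**4 = (-38/5)**4 = 2085136/625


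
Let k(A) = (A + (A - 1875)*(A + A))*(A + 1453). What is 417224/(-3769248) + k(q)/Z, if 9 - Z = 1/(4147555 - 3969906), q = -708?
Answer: 5700689121226630927/18832576476 ≈ 3.0270e+8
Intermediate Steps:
Z = 1598840/177649 (Z = 9 - 1/(4147555 - 3969906) = 9 - 1/177649 = 1598840/177649 ≈ 9.0000)
k(A) = (1453 + A)*(A + 2*A*(-1875 + A)) (k(A) = (A + (-1875 + A)*(2*A))*(1453 + A) = (A + 2*A*(-1875 + A))*(1453 + A) = (1453 + A)*(A + 2*A*(-1875 + A)))
417224/(-3769248) + k(q)/Z = 417224/(-3769248) + (-708*(-5447297 - 843*(-708) + 2*(-708)²))/(1598840/177649) = 417224*(-1/3769248) - 708*(-5447297 + 596844 + 2*501264)*(177649/1598840) = -52153/471156 - 708*(-5447297 + 596844 + 1002528)*(177649/1598840) = -52153/471156 - 708*(-3847925)*(177649/1598840) = -52153/471156 + 2724330900*(177649/1598840) = -52153/471156 + 24198733002705/79942 = 5700689121226630927/18832576476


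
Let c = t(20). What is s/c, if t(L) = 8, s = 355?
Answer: 355/8 ≈ 44.375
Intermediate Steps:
c = 8
s/c = 355/8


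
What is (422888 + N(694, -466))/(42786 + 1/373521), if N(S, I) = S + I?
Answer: 158042711436/15981469507 ≈ 9.8891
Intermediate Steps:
N(S, I) = I + S
(422888 + N(694, -466))/(42786 + 1/373521) = (422888 + (-466 + 694))/(42786 + 1/373521) = (422888 + 228)/(42786 + 1/373521) = 423116/(15981469507/373521) = 423116*(373521/15981469507) = 158042711436/15981469507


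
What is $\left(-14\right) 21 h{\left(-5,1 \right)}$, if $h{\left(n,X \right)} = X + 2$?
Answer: $-882$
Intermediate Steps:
$h{\left(n,X \right)} = 2 + X$
$\left(-14\right) 21 h{\left(-5,1 \right)} = \left(-14\right) 21 \left(2 + 1\right) = \left(-294\right) 3 = -882$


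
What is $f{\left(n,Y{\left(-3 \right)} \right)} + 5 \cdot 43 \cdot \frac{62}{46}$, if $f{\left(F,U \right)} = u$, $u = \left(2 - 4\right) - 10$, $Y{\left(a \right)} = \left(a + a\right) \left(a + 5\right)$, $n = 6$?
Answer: $\frac{6389}{23} \approx 277.78$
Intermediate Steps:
$Y{\left(a \right)} = 2 a \left(5 + a\right)$
$u = -12$ ($u = -2 - 10 = -12$)
$f{\left(F,U \right)} = -12$
$f{\left(n,Y{\left(-3 \right)} \right)} + 5 \cdot 43 \cdot \frac{62}{46} = -12 + 5 \cdot 43 \cdot \frac{62}{46} = -12 + 215 \cdot 62 \cdot \frac{1}{46} = -12 + 215 \cdot \frac{31}{23} = -12 + \frac{6665}{23} = \frac{6389}{23}$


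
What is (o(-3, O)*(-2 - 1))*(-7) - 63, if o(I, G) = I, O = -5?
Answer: -126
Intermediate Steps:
(o(-3, O)*(-2 - 1))*(-7) - 63 = -3*(-2 - 1)*(-7) - 63 = -3*(-3)*(-7) - 63 = 9*(-7) - 63 = -63 - 63 = -126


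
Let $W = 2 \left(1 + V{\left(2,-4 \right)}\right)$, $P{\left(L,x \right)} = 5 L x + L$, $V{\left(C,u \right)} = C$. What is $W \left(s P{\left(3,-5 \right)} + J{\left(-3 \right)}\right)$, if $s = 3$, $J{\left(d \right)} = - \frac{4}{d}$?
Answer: $-1288$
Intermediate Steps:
$P{\left(L,x \right)} = L + 5 L x$ ($P{\left(L,x \right)} = 5 L x + L = L + 5 L x$)
$W = 6$ ($W = 2 \left(1 + 2\right) = 2 \cdot 3 = 6$)
$W \left(s P{\left(3,-5 \right)} + J{\left(-3 \right)}\right) = 6 \left(3 \cdot 3 \left(1 + 5 \left(-5\right)\right) - \frac{4}{-3}\right) = 6 \left(3 \cdot 3 \left(1 - 25\right) - - \frac{4}{3}\right) = 6 \left(3 \cdot 3 \left(-24\right) + \frac{4}{3}\right) = 6 \left(3 \left(-72\right) + \frac{4}{3}\right) = 6 \left(-216 + \frac{4}{3}\right) = 6 \left(- \frac{644}{3}\right) = -1288$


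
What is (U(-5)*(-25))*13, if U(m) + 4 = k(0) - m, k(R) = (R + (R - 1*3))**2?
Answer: -3250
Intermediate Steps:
k(R) = (-3 + 2*R)**2 (k(R) = (R + (R - 3))**2 = (R + (-3 + R))**2 = (-3 + 2*R)**2)
U(m) = 5 - m (U(m) = -4 + ((-3 + 2*0)**2 - m) = -4 + ((-3 + 0)**2 - m) = -4 + ((-3)**2 - m) = -4 + (9 - m) = 5 - m)
(U(-5)*(-25))*13 = ((5 - 1*(-5))*(-25))*13 = ((5 + 5)*(-25))*13 = (10*(-25))*13 = -250*13 = -3250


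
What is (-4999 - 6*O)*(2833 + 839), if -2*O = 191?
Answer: -16252272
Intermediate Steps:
O = -191/2 (O = -½*191 = -191/2 ≈ -95.500)
(-4999 - 6*O)*(2833 + 839) = (-4999 - 6*(-191/2))*(2833 + 839) = (-4999 + 573)*3672 = -4426*3672 = -16252272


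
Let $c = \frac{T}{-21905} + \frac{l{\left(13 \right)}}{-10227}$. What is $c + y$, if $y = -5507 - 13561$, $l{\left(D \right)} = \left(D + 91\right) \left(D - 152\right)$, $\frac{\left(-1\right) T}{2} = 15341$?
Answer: $- \frac{4271029347086}{224022435} \approx -19065.0$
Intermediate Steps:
$T = -30682$ ($T = \left(-2\right) 15341 = -30682$)
$l{\left(D \right)} = \left(-152 + D\right) \left(91 + D\right)$ ($l{\left(D \right)} = \left(91 + D\right) \left(-152 + D\right) = \left(-152 + D\right) \left(91 + D\right)$)
$c = \frac{630443494}{224022435}$ ($c = - \frac{30682}{-21905} + \frac{-13832 + 13^{2} - 793}{-10227} = \left(-30682\right) \left(- \frac{1}{21905}\right) + \left(-13832 + 169 - 793\right) \left(- \frac{1}{10227}\right) = \frac{30682}{21905} - - \frac{14456}{10227} = \frac{30682}{21905} + \frac{14456}{10227} = \frac{630443494}{224022435} \approx 2.8142$)
$y = -19068$
$c + y = \frac{630443494}{224022435} - 19068 = - \frac{4271029347086}{224022435}$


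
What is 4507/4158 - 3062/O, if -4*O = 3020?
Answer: 16134581/3139290 ≈ 5.1396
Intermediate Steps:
O = -755 (O = -¼*3020 = -755)
4507/4158 - 3062/O = 4507/4158 - 3062/(-755) = 4507*(1/4158) - 3062*(-1/755) = 4507/4158 + 3062/755 = 16134581/3139290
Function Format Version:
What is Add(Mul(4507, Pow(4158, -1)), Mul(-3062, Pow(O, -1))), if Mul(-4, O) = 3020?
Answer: Rational(16134581, 3139290) ≈ 5.1396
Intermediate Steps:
O = -755 (O = Mul(Rational(-1, 4), 3020) = -755)
Add(Mul(4507, Pow(4158, -1)), Mul(-3062, Pow(O, -1))) = Add(Mul(4507, Pow(4158, -1)), Mul(-3062, Pow(-755, -1))) = Add(Mul(4507, Rational(1, 4158)), Mul(-3062, Rational(-1, 755))) = Add(Rational(4507, 4158), Rational(3062, 755)) = Rational(16134581, 3139290)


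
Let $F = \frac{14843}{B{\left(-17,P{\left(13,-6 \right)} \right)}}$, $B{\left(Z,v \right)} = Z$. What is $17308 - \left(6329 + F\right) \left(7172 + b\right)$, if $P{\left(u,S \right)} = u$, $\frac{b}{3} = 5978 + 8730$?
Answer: $- \frac{4757409764}{17} \approx -2.7985 \cdot 10^{8}$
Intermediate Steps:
$b = 44124$ ($b = 3 \left(5978 + 8730\right) = 3 \cdot 14708 = 44124$)
$F = - \frac{14843}{17}$ ($F = \frac{14843}{-17} = 14843 \left(- \frac{1}{17}\right) = - \frac{14843}{17} \approx -873.12$)
$17308 - \left(6329 + F\right) \left(7172 + b\right) = 17308 - \left(6329 - \frac{14843}{17}\right) \left(7172 + 44124\right) = 17308 - \frac{92750}{17} \cdot 51296 = 17308 - \frac{4757704000}{17} = - \frac{4757409764}{17}$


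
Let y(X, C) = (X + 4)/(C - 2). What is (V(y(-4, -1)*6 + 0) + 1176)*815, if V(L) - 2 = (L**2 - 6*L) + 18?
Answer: 974740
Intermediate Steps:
y(X, C) = (4 + X)/(-2 + C)
V(L) = 20 + L**2 - 6*L (V(L) = 2 + ((L**2 - 6*L) + 18) = 2 + (18 + L**2 - 6*L) = 20 + L**2 - 6*L)
(V(y(-4, -1)*6 + 0) + 1176)*815 = ((20 + (((4 - 4)/(-2 - 1))*6 + 0)**2 - 6*(((4 - 4)/(-2 - 1))*6 + 0)) + 1176)*815 = ((20 + ((0/(-3))*6 + 0)**2 - 6*((0/(-3))*6 + 0)) + 1176)*815 = ((20 + (-1/3*0*6 + 0)**2 - 6*(-1/3*0*6 + 0)) + 1176)*815 = ((20 + (0*6 + 0)**2 - 6*(0*6 + 0)) + 1176)*815 = ((20 + (0 + 0)**2 - 6*(0 + 0)) + 1176)*815 = ((20 + 0**2 - 6*0) + 1176)*815 = ((20 + 0 + 0) + 1176)*815 = (20 + 1176)*815 = 1196*815 = 974740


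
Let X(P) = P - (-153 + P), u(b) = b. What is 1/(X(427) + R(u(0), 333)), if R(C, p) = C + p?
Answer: 1/486 ≈ 0.0020576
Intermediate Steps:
X(P) = 153 (X(P) = P + (153 - P) = 153)
1/(X(427) + R(u(0), 333)) = 1/(153 + (0 + 333)) = 1/(153 + 333) = 1/486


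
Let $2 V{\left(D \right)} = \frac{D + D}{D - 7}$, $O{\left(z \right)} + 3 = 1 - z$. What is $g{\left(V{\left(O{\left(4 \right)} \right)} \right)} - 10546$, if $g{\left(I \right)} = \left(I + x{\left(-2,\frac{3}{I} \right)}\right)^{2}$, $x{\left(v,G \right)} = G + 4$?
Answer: $- \frac{7047871}{676} \approx -10426.0$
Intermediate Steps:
$O{\left(z \right)} = -2 - z$ ($O{\left(z \right)} = -3 - \left(-1 + z\right) = -2 - z$)
$V{\left(D \right)} = \frac{D}{-7 + D}$ ($V{\left(D \right)} = \frac{\left(D + D\right) \frac{1}{D - 7}}{2} = \frac{2 D \frac{1}{-7 + D}}{2} = \frac{D}{-7 + D}$)
$x{\left(v,G \right)} = 4 + G$
$g{\left(I \right)} = \left(4 + I + \frac{3}{I}\right)^{2}$ ($g{\left(I \right)} = \left(I + \left(4 + \frac{3}{I}\right)\right)^{2} = \left(4 + I + \frac{3}{I}\right)^{2}$)
$g{\left(V{\left(O{\left(4 \right)} \right)} \right)} - 10546 = \left(4 + \frac{-2 - 4}{-7 - 6} + \frac{3}{\left(-2 - 4\right) \frac{1}{-7 - 6}}\right)^{2} - 10546 = \left(4 - \frac{6}{-7 - 6} + \frac{3}{\left(-6\right) \frac{1}{-7 - 6}}\right)^{2} - 10546 = \left(4 - \frac{6}{-13} + \frac{3}{\left(-6\right) \frac{1}{-13}}\right)^{2} - 10546 = \left(4 - - \frac{6}{13} + \frac{3}{\left(-6\right) \left(- \frac{1}{13}\right)}\right)^{2} - 10546 = \left(4 + \frac{6}{13} + \frac{3}{\frac{6}{13}}\right)^{2} - 10546 = \left(4 + \frac{6}{13} + 3 \cdot \frac{13}{6}\right)^{2} - 10546 = \left(4 + \frac{6}{13} + \frac{13}{2}\right)^{2} - 10546 = \left(\frac{285}{26}\right)^{2} - 10546 = \frac{81225}{676} - 10546 = - \frac{7047871}{676}$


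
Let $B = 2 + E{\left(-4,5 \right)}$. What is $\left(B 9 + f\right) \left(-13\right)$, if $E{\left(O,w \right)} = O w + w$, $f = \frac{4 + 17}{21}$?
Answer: $1508$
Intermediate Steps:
$f = 1$ ($f = 21 \cdot \frac{1}{21} = 1$)
$E{\left(O,w \right)} = w + O w$
$B = -13$ ($B = 2 + 5 \left(1 - 4\right) = 2 + 5 \left(-3\right) = 2 - 15 = -13$)
$\left(B 9 + f\right) \left(-13\right) = \left(\left(-13\right) 9 + 1\right) \left(-13\right) = \left(-117 + 1\right) \left(-13\right) = \left(-116\right) \left(-13\right) = 1508$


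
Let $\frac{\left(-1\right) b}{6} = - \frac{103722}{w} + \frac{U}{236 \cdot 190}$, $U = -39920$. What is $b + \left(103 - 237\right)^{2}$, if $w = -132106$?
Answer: $\frac{1329606144106}{74045413} \approx 17957.0$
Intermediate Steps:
$b = \frac{46708278}{74045413}$ ($b = - 6 \left(- \frac{103722}{-132106} - \frac{39920}{236 \cdot 190}\right) = - 6 \left(\left(-103722\right) \left(- \frac{1}{132106}\right) - \frac{39920}{44840}\right) = - 6 \left(\frac{51861}{66053} - \frac{998}{1121}\right) = \left(-6\right) \left(- \frac{7784713}{74045413}\right) = \frac{46708278}{74045413} \approx 0.63081$)
$b + \left(103 - 237\right)^{2} = \frac{46708278}{74045413} + \left(103 - 237\right)^{2} = \frac{46708278}{74045413} + \left(-134\right)^{2} = \frac{46708278}{74045413} + 17956 = \frac{1329606144106}{74045413}$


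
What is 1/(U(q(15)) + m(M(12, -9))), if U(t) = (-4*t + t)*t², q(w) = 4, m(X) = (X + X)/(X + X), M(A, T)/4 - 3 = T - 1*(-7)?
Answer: -1/191 ≈ -0.0052356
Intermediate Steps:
M(A, T) = 40 + 4*T (M(A, T) = 12 + 4*(T - 1*(-7)) = 12 + 4*(T + 7) = 12 + 4*(7 + T) = 12 + (28 + 4*T) = 40 + 4*T)
m(X) = 1 (m(X) = (2*X)/((2*X)) = (2*X)*(1/(2*X)) = 1)
U(t) = -3*t³ (U(t) = (-3*t)*t² = -3*t³)
1/(U(q(15)) + m(M(12, -9))) = 1/(-3*4³ + 1) = 1/(-3*64 + 1) = 1/(-192 + 1) = 1/(-191) = -1/191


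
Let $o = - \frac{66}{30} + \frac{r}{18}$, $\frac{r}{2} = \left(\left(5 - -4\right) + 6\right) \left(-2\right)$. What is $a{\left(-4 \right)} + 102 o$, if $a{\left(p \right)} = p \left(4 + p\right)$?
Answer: $- \frac{2822}{5} \approx -564.4$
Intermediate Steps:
$r = -60$ ($r = 2 \left(\left(5 - -4\right) + 6\right) \left(-2\right) = 2 \left(\left(5 + 4\right) + 6\right) \left(-2\right) = 2 \left(9 + 6\right) \left(-2\right) = 2 \cdot 15 \left(-2\right) = 2 \left(-30\right) = -60$)
$o = - \frac{83}{15}$ ($o = - \frac{66}{30} - \frac{60}{18} = \left(-66\right) \frac{1}{30} - \frac{10}{3} = - \frac{11}{5} - \frac{10}{3} = - \frac{83}{15} \approx -5.5333$)
$a{\left(-4 \right)} + 102 o = - 4 \left(4 - 4\right) + 102 \left(- \frac{83}{15}\right) = \left(-4\right) 0 - \frac{2822}{5} = 0 - \frac{2822}{5} = - \frac{2822}{5}$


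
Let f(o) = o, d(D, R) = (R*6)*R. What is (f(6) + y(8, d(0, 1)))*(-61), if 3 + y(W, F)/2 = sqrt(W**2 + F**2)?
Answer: -1220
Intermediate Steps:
d(D, R) = 6*R**2 (d(D, R) = (6*R)*R = 6*R**2)
y(W, F) = -6 + 2*sqrt(F**2 + W**2) (y(W, F) = -6 + 2*sqrt(W**2 + F**2) = -6 + 2*sqrt(F**2 + W**2))
(f(6) + y(8, d(0, 1)))*(-61) = (6 + (-6 + 2*sqrt((6*1**2)**2 + 8**2)))*(-61) = (6 + (-6 + 2*sqrt((6*1)**2 + 64)))*(-61) = (6 + (-6 + 2*sqrt(6**2 + 64)))*(-61) = (6 + (-6 + 2*sqrt(36 + 64)))*(-61) = (6 + (-6 + 2*sqrt(100)))*(-61) = (6 + (-6 + 2*10))*(-61) = (6 + (-6 + 20))*(-61) = (6 + 14)*(-61) = 20*(-61) = -1220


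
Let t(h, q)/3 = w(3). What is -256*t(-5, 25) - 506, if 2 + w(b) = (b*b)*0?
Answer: 1030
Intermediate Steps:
w(b) = -2 (w(b) = -2 + (b*b)*0 = -2 + b²*0 = -2 + 0 = -2)
t(h, q) = -6 (t(h, q) = 3*(-2) = -6)
-256*t(-5, 25) - 506 = -256*(-6) - 506 = 1536 - 506 = 1030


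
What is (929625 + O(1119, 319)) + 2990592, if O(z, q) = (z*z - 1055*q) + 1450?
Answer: 4837283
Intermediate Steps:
O(z, q) = 1450 + z² - 1055*q (O(z, q) = (z² - 1055*q) + 1450 = 1450 + z² - 1055*q)
(929625 + O(1119, 319)) + 2990592 = (929625 + (1450 + 1119² - 1055*319)) + 2990592 = (929625 + (1450 + 1252161 - 336545)) + 2990592 = (929625 + 917066) + 2990592 = 1846691 + 2990592 = 4837283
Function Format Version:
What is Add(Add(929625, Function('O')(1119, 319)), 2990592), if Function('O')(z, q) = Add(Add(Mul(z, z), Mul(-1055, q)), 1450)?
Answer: 4837283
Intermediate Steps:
Function('O')(z, q) = Add(1450, Pow(z, 2), Mul(-1055, q)) (Function('O')(z, q) = Add(Add(Pow(z, 2), Mul(-1055, q)), 1450) = Add(1450, Pow(z, 2), Mul(-1055, q)))
Add(Add(929625, Function('O')(1119, 319)), 2990592) = Add(Add(929625, Add(1450, Pow(1119, 2), Mul(-1055, 319))), 2990592) = Add(Add(929625, Add(1450, 1252161, -336545)), 2990592) = Add(Add(929625, 917066), 2990592) = Add(1846691, 2990592) = 4837283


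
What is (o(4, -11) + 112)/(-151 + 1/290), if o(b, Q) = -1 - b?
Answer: -31030/43789 ≈ -0.70863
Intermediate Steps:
(o(4, -11) + 112)/(-151 + 1/290) = ((-1 - 1*4) + 112)/(-151 + 1/290) = ((-1 - 4) + 112)/(-151 + 1/290) = (-5 + 112)/(-43789/290) = 107*(-290/43789) = -31030/43789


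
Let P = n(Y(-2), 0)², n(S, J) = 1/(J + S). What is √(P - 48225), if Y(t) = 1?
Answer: 4*I*√3014 ≈ 219.6*I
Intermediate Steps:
P = 1 (P = (1/(0 + 1))² = (1/1)² = 1² = 1)
√(P - 48225) = √(1 - 48225) = √(-48224) = 4*I*√3014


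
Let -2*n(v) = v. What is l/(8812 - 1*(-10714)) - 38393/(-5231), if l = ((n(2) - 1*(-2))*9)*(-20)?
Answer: 374360069/51070253 ≈ 7.3303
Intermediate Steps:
n(v) = -v/2
l = -180 (l = ((-1/2*2 - 1*(-2))*9)*(-20) = ((-1 + 2)*9)*(-20) = (1*9)*(-20) = 9*(-20) = -180)
l/(8812 - 1*(-10714)) - 38393/(-5231) = -180/(8812 - 1*(-10714)) - 38393/(-5231) = -180/(8812 + 10714) - 38393*(-1/5231) = -180/19526 + 38393/5231 = -180*1/19526 + 38393/5231 = -90/9763 + 38393/5231 = 374360069/51070253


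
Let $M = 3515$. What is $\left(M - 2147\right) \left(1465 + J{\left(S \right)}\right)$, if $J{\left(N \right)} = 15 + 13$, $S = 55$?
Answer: $2042424$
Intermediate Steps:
$J{\left(N \right)} = 28$
$\left(M - 2147\right) \left(1465 + J{\left(S \right)}\right) = \left(3515 - 2147\right) \left(1465 + 28\right) = 1368 \cdot 1493 = 2042424$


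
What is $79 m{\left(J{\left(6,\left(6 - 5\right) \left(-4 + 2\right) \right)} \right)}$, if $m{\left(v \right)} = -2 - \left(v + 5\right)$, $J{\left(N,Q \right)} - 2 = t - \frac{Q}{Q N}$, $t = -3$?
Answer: $- \frac{2765}{6} \approx -460.83$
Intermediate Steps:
$J{\left(N,Q \right)} = -1 - \frac{1}{N}$ ($J{\left(N,Q \right)} = 2 - \left(3 + \frac{Q}{Q N}\right) = 2 - \left(3 + \frac{Q}{N Q}\right) = 2 - \left(3 + Q \frac{1}{N Q}\right) = 2 - \left(3 + \frac{1}{N}\right) = -1 - \frac{1}{N}$)
$m{\left(v \right)} = -7 - v$ ($m{\left(v \right)} = -2 - \left(5 + v\right) = -7 - v$)
$79 m{\left(J{\left(6,\left(6 - 5\right) \left(-4 + 2\right) \right)} \right)} = 79 \left(-7 - \frac{-1 - 6}{6}\right) = 79 \left(-7 - \frac{1}{6} \left(-7\right)\right) = 79 \left(-7 - - \frac{7}{6}\right) = 79 \left(-7 + \frac{7}{6}\right) = 79 \left(- \frac{35}{6}\right) = - \frac{2765}{6}$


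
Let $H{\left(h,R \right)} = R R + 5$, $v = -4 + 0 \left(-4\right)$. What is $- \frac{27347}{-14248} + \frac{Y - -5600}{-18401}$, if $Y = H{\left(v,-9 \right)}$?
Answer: $\frac{422198019}{262177448} \approx 1.6104$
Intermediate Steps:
$v = -4$ ($v = -4 + 0 = -4$)
$H{\left(h,R \right)} = 5 + R^{2}$ ($H{\left(h,R \right)} = R^{2} + 5 = 5 + R^{2}$)
$Y = 86$ ($Y = 5 + \left(-9\right)^{2} = 5 + 81 = 86$)
$- \frac{27347}{-14248} + \frac{Y - -5600}{-18401} = - \frac{27347}{-14248} + \frac{86 - -5600}{-18401} = \left(-27347\right) \left(- \frac{1}{14248}\right) + \left(86 + 5600\right) \left(- \frac{1}{18401}\right) = \frac{27347}{14248} + 5686 \left(- \frac{1}{18401}\right) = \frac{27347}{14248} - \frac{5686}{18401} = \frac{422198019}{262177448}$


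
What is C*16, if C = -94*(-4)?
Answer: 6016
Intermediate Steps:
C = 376
C*16 = 376*16 = 6016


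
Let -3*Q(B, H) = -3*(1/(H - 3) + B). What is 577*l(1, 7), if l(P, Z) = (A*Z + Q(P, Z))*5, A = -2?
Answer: -147135/4 ≈ -36784.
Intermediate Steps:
Q(B, H) = B + 1/(-3 + H) (Q(B, H) = -(-1)*(1/(H - 3) + B) = -(-1)*(1/(-3 + H) + B) = -(-1)*(B + 1/(-3 + H)) = -(-3*B - 3/(-3 + H))/3 = B + 1/(-3 + H))
l(P, Z) = -10*Z + 5*(1 - 3*P + P*Z)/(-3 + Z) (l(P, Z) = (-2*Z + (1 - 3*P + P*Z)/(-3 + Z))*5 = -10*Z + 5*(1 - 3*P + P*Z)/(-3 + Z))
577*l(1, 7) = 577*(5*(1 - 3*1 + 1*7 - 2*7*(-3 + 7))/(-3 + 7)) = 577*(5*(1 - 3 + 7 - 2*7*4)/4) = 577*(5*(1/4)*(1 - 3 + 7 - 56)) = 577*(5*(1/4)*(-51)) = 577*(-255/4) = -147135/4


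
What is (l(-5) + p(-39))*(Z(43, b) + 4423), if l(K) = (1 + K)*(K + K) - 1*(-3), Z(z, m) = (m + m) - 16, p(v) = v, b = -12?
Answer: 17532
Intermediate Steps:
Z(z, m) = -16 + 2*m (Z(z, m) = 2*m - 16 = -16 + 2*m)
l(K) = 3 + 2*K*(1 + K) (l(K) = (1 + K)*(2*K) + 3 = 2*K*(1 + K) + 3 = 3 + 2*K*(1 + K))
(l(-5) + p(-39))*(Z(43, b) + 4423) = ((3 + 2*(-5) + 2*(-5)**2) - 39)*((-16 + 2*(-12)) + 4423) = ((3 - 10 + 2*25) - 39)*((-16 - 24) + 4423) = ((3 - 10 + 50) - 39)*(-40 + 4423) = (43 - 39)*4383 = 4*4383 = 17532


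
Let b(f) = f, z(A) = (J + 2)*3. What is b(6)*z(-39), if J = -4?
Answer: -36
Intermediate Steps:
z(A) = -6 (z(A) = (-4 + 2)*3 = -2*3 = -6)
b(6)*z(-39) = 6*(-6) = -36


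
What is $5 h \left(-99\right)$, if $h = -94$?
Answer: $46530$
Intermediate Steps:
$5 h \left(-99\right) = 5 \left(-94\right) \left(-99\right) = \left(-470\right) \left(-99\right) = 46530$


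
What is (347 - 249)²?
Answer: 9604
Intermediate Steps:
(347 - 249)² = 98² = 9604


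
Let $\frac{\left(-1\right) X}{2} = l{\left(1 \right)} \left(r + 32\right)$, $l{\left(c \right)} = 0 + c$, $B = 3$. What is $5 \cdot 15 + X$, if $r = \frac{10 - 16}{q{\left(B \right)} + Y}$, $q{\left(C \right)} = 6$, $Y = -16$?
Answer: $\frac{49}{5} \approx 9.8$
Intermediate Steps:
$r = \frac{3}{5}$ ($r = \frac{10 - 16}{6 - 16} = - \frac{6}{-10} = \left(-6\right) \left(- \frac{1}{10}\right) = \frac{3}{5} \approx 0.6$)
$l{\left(c \right)} = c$
$X = - \frac{326}{5}$ ($X = - 2 \cdot 1 \left(\frac{3}{5} + 32\right) = - 2 \cdot 1 \cdot \frac{163}{5} = \left(-2\right) \frac{163}{5} = - \frac{326}{5} \approx -65.2$)
$5 \cdot 15 + X = 5 \cdot 15 - \frac{326}{5} = 75 - \frac{326}{5} = \frac{49}{5}$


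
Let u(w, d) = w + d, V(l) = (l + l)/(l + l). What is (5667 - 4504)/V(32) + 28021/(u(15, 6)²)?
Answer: 77272/63 ≈ 1226.5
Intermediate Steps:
V(l) = 1 (V(l) = (2*l)/((2*l)) = (2*l)*(1/(2*l)) = 1)
u(w, d) = d + w
(5667 - 4504)/V(32) + 28021/(u(15, 6)²) = (5667 - 4504)/1 + 28021/((6 + 15)²) = 1163*1 + 28021/(21²) = 1163 + 28021/441 = 1163 + 28021*(1/441) = 1163 + 4003/63 = 77272/63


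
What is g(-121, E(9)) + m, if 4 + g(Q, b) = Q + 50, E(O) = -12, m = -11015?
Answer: -11090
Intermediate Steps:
g(Q, b) = 46 + Q (g(Q, b) = -4 + (Q + 50) = -4 + (50 + Q) = 46 + Q)
g(-121, E(9)) + m = (46 - 121) - 11015 = -75 - 11015 = -11090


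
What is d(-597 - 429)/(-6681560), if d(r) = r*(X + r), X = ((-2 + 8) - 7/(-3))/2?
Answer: -1048401/6681560 ≈ -0.15691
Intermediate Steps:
X = 25/6 (X = (6 - 7*(-⅓))*(½) = (6 + 7/3)*(½) = (25/3)*(½) = 25/6 ≈ 4.1667)
d(r) = r*(25/6 + r)
d(-597 - 429)/(-6681560) = ((-597 - 429)*(25 + 6*(-597 - 429))/6)/(-6681560) = ((⅙)*(-1026)*(25 + 6*(-1026)))*(-1/6681560) = ((⅙)*(-1026)*(25 - 6156))*(-1/6681560) = ((⅙)*(-1026)*(-6131))*(-1/6681560) = 1048401*(-1/6681560) = -1048401/6681560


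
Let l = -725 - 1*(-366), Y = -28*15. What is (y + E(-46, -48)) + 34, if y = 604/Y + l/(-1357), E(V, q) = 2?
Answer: 4962248/142485 ≈ 34.826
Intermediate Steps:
Y = -420
l = -359 (l = -725 + 366 = -359)
y = -167212/142485 (y = 604/(-420) - 359/(-1357) = 604*(-1/420) - 359*(-1/1357) = -151/105 + 359/1357 = -167212/142485 ≈ -1.1735)
(y + E(-46, -48)) + 34 = (-167212/142485 + 2) + 34 = 117758/142485 + 34 = 4962248/142485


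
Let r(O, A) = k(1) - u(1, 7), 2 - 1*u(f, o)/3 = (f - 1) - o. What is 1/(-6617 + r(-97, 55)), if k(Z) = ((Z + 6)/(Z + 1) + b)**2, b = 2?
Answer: -4/26455 ≈ -0.00015120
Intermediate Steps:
k(Z) = (2 + (6 + Z)/(1 + Z))**2 (k(Z) = ((Z + 6)/(Z + 1) + 2)**2 = ((6 + Z)/(1 + Z) + 2)**2 = (2 + (6 + Z)/(1 + Z))**2)
u(f, o) = 9 - 3*f + 3*o (u(f, o) = 6 - 3*((f - 1) - o) = 6 - 3*((-1 + f) - o) = 6 - 3*(-1 + f - o) = 6 + (3 - 3*f + 3*o) = 9 - 3*f + 3*o)
r(O, A) = 13/4 (r(O, A) = (8 + 3*1)**2/(1 + 1)**2 - (9 - 3*1 + 3*7) = (8 + 3)**2/2**2 - (9 - 3 + 21) = (1/4)*11**2 - 1*27 = (1/4)*121 - 27 = 121/4 - 27 = 13/4)
1/(-6617 + r(-97, 55)) = 1/(-6617 + 13/4) = 1/(-26455/4) = -4/26455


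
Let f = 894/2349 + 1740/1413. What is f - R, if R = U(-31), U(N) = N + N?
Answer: 7819888/122931 ≈ 63.612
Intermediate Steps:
U(N) = 2*N
R = -62 (R = 2*(-31) = -62)
f = 198166/122931 (f = 894*(1/2349) + 1740*(1/1413) = 298/783 + 580/471 = 198166/122931 ≈ 1.6120)
f - R = 198166/122931 - 1*(-62) = 198166/122931 + 62 = 7819888/122931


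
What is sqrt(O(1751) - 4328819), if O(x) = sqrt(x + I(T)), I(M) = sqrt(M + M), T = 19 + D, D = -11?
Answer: sqrt(-4328819 + 3*sqrt(195)) ≈ 2080.6*I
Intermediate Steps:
T = 8 (T = 19 - 11 = 8)
I(M) = sqrt(2)*sqrt(M) (I(M) = sqrt(2*M) = sqrt(2)*sqrt(M))
O(x) = sqrt(4 + x) (O(x) = sqrt(x + sqrt(2)*sqrt(8)) = sqrt(x + sqrt(2)*(2*sqrt(2))) = sqrt(x + 4) = sqrt(4 + x))
sqrt(O(1751) - 4328819) = sqrt(sqrt(4 + 1751) - 4328819) = sqrt(sqrt(1755) - 4328819) = sqrt(3*sqrt(195) - 4328819) = sqrt(-4328819 + 3*sqrt(195))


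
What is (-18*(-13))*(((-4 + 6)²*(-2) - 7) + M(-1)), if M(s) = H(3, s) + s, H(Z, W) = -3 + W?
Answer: -4680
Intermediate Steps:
M(s) = -3 + 2*s (M(s) = (-3 + s) + s = -3 + 2*s)
(-18*(-13))*(((-4 + 6)²*(-2) - 7) + M(-1)) = (-18*(-13))*(((-4 + 6)²*(-2) - 7) + (-3 + 2*(-1))) = 234*((2²*(-2) - 7) + (-3 - 2)) = 234*((4*(-2) - 7) - 5) = 234*((-8 - 7) - 5) = 234*(-15 - 5) = 234*(-20) = -4680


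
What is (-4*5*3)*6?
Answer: -360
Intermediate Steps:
(-4*5*3)*6 = -20*3*6 = -60*6 = -360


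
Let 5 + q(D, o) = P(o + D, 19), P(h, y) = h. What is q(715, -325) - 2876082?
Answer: -2875697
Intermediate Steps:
q(D, o) = -5 + D + o (q(D, o) = -5 + (o + D) = -5 + (D + o) = -5 + D + o)
q(715, -325) - 2876082 = (-5 + 715 - 325) - 2876082 = 385 - 2876082 = -2875697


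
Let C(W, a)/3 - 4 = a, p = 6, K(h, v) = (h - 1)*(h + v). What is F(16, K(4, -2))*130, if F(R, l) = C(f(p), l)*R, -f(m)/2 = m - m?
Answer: 62400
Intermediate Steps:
K(h, v) = (-1 + h)*(h + v)
f(m) = 0 (f(m) = -2*(m - m) = -2*0 = 0)
C(W, a) = 12 + 3*a
F(R, l) = R*(12 + 3*l) (F(R, l) = (12 + 3*l)*R = R*(12 + 3*l))
F(16, K(4, -2))*130 = (3*16*(4 + (4**2 - 1*4 - 1*(-2) + 4*(-2))))*130 = (3*16*(4 + (16 - 4 + 2 - 8)))*130 = (3*16*(4 + 6))*130 = (3*16*10)*130 = 480*130 = 62400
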